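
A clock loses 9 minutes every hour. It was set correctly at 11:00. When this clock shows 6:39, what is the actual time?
For every 60 true minutes, the faulty clock advances 51 minutes, so 1 faulty-clock minute corresponds to 60/51 true minutes.
From 11:00 to 6:39 on the faulty dial is 459 minutes.
True elapsed: 459 x 60/51 = 540 minutes = 9 hours.
True time: 11:00 + 9 hours = 8:00.

Final answer: 8:00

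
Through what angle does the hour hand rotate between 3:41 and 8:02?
The hour hand moves 0.5 degrees per minute.
Time elapsed: 8:02 - 3:41 = 261 minutes
Angular displacement: 261 x 0.5 = 130.5 degrees

Final answer: 130.5 degrees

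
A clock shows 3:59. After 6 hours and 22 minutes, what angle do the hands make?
First find the time 6 hours and 22 minutes after 3:59.
Total minutes: 3 x 60 + 59 + 6 x 60 + 22 = 621.
621 mod 720 = 621 minutes = 10:21.
Now compute the angle at 10:21:
Hour hand: 10 x 30 + 21 x 0.5 = 310.5 degrees
Minute hand: 21 x 6 = 126 degrees
Difference: |310.5 - 126| = 184.5 degrees
Smaller angle: 360 - 184.5 = 175.5 degrees

Final answer: 175.5 degrees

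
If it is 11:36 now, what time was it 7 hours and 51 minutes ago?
Starting time: 11:36 = 696 total minutes past 12:00
Subtracting: 7 hours and 51 minutes = 471 minutes
696 - 471 = 225 minutes
= 3 hours and 45 minutes past 12:00 = 3:45

Final answer: 3:45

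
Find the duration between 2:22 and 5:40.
From 2:22 to 5:40:
(5 x 60 + 40) - (2 x 60 + 22) = 340 - 142 = 198 minutes
= 3 hours and 18 minutes

Final answer: 3 hours and 18 minutes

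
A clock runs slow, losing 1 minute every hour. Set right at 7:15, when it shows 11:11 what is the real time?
For every 60 true minutes, the faulty clock advances 59 minutes, so 1 faulty-clock minute corresponds to 60/59 true minutes.
From 7:15 to 11:11 on the faulty dial is 236 minutes.
True elapsed: 236 x 60/59 = 240 minutes = 4 hours.
True time: 7:15 + 4 hours = 11:15.

Final answer: 11:15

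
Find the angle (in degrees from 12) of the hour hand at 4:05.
The hour hand moves 30 degrees per hour and 0.5 degrees per minute.
At 4:05: (4) x 30 + 5 x 0.5 = 120 + 2.5 = 122.5 degrees

Final answer: 122.5 degrees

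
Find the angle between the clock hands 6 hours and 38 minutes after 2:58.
First find the time 6 hours and 38 minutes after 2:58.
Total minutes: 2 x 60 + 58 + 6 x 60 + 38 = 576.
576 mod 720 = 576 minutes = 9:36.
Now compute the angle at 9:36:
Hour hand: 9 x 30 + 36 x 0.5 = 288 degrees
Minute hand: 36 x 6 = 216 degrees
Difference: |288 - 216| = 72 degrees
The angle is 72 degrees

Final answer: 72 degrees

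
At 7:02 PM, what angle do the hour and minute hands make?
Hour hand position: 7 x 30 + 2 x 0.5 = 211 degrees
Minute hand position: 2 x 6 = 12 degrees
Difference: |211 - 12| = 199 degrees
Since 199 > 180, the smaller angle is 360 - 199 = 161 degrees

Final answer: 161 degrees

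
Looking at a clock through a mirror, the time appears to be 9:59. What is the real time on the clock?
Reflection across the vertical (12-6) axis maps a hand at angle A degrees to (360 - A) degrees, which sends a reading of T minutes past 12:00 to (720 - T) minutes past 12:00.
Mirror reads 9:59 = 599 minutes past 12:00.
Actual time: (720 - 599) mod 720 = 121 minutes = 2:01.

Final answer: 2:01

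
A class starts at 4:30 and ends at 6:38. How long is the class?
From 4:30 to 6:38:
(6 x 60 + 38) - (4 x 60 + 30) = 398 - 270 = 128 minutes
= 2 hours and 8 minutes

Final answer: 2 hours and 8 minutes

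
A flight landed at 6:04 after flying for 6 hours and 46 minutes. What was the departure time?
Starting time: 6:04 = 364 total minutes past 12:00
Subtracting: 6 hours and 46 minutes = 406 minutes
364 - 406 = -42 (negative, add 12 hours = 720) = 678 minutes
= 11 hours and 18 minutes past 12:00 = 11:18

Final answer: 11:18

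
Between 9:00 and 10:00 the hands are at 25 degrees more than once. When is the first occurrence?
At t minutes past 9:00, the hour hand is at 30 x 9 + 0.5t degrees and the minute hand is at 6t degrees.
The smaller angle between them is 25 degrees when |30H - 5.5t| = 25 or |30H - 5.5t| = 335.
With H = 9, solve 30 x 9 - 5.5t = +/- target for each target:
  t = (30 x 9 - 25) / 5.5 = 44.55
  t = (30 x 9 + 25) / 5.5 = 53.64
  t = (30 x 9 - 335) / 5.5 = -11.82 (outside (0, 60))
  t = (30 x 9 + 335) / 5.5 = 110 (outside (0, 60))
Valid solutions in (0, 60): {44.55, 53.64} minutes.
The first occurrence is t = 44.55 minutes.
The hands form a 25-degree angle at 44.55 minutes past 9:00.

Final answer: 44.55 minutes past 9:00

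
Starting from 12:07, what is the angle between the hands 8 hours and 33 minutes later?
First find the time 8 hours and 33 minutes after 12:07.
Total minutes: 12 x 60 + 7 + 8 x 60 + 33 = 1240.
1240 mod 720 = 520 minutes = 8:40.
Now compute the angle at 8:40:
Hour hand: 8 x 30 + 40 x 0.5 = 260 degrees
Minute hand: 40 x 6 = 240 degrees
Difference: |260 - 240| = 20 degrees
The angle is 20 degrees

Final answer: 20 degrees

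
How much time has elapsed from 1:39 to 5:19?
From 1:39 to 5:19:
(5 x 60 + 19) - (1 x 60 + 39) = 319 - 99 = 220 minutes
= 3 hours and 40 minutes

Final answer: 3 hours and 40 minutes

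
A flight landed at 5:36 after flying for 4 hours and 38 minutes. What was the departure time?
Starting time: 5:36 = 336 total minutes past 12:00
Subtracting: 4 hours and 38 minutes = 278 minutes
336 - 278 = 58 minutes
= 58 minutes past 12:00 = 12:58

Final answer: 12:58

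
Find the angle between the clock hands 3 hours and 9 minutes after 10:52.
First find the time 3 hours and 9 minutes after 10:52.
Total minutes: 10 x 60 + 52 + 3 x 60 + 9 = 841.
841 mod 720 = 121 minutes = 2:01.
Now compute the angle at 2:01:
Hour hand: 2 x 30 + 1 x 0.5 = 60.5 degrees
Minute hand: 1 x 6 = 6 degrees
Difference: |60.5 - 6| = 54.5 degrees
The angle is 54.5 degrees

Final answer: 54.5 degrees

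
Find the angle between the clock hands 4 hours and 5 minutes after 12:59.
First find the time 4 hours and 5 minutes after 12:59.
Total minutes: 12 x 60 + 59 + 4 x 60 + 5 = 1024.
1024 mod 720 = 304 minutes = 5:04.
Now compute the angle at 5:04:
Hour hand: 5 x 30 + 4 x 0.5 = 152 degrees
Minute hand: 4 x 6 = 24 degrees
Difference: |152 - 24| = 128 degrees
The angle is 128 degrees

Final answer: 128 degrees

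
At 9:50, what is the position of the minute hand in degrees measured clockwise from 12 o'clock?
The minute hand moves 6 degrees per minute.
At 9:50: 50 x 6 = 300 degrees

Final answer: 300 degrees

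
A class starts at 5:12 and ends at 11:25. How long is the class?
From 5:12 to 11:25:
(11 x 60 + 25) - (5 x 60 + 12) = 685 - 312 = 373 minutes
= 6 hours and 13 minutes

Final answer: 6 hours and 13 minutes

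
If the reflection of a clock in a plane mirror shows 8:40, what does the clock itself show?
Reflection across the vertical (12-6) axis maps a hand at angle A degrees to (360 - A) degrees, which sends a reading of T minutes past 12:00 to (720 - T) minutes past 12:00.
Mirror reads 8:40 = 520 minutes past 12:00.
Actual time: (720 - 520) mod 720 = 200 minutes = 3:20.

Final answer: 3:20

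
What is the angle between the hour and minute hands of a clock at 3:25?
Hour hand position: 3 x 30 + 25 x 0.5 = 102.5 degrees
Minute hand position: 25 x 6 = 150 degrees
Difference: |102.5 - 150| = 47.5 degrees
The angle between the hands is 47.5 degrees

Final answer: 47.5 degrees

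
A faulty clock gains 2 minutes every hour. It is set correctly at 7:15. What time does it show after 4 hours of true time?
For every 60 true minutes, the faulty clock advances 60 + 2 = 62 minutes.
True elapsed: 4 hours = 240 minutes.
Faulty clock advances: 240 x 62/60 = 248 minutes (drift: 8 minutes ahead).
Shown time: 7:15 + 248 minutes = 11:23.

Final answer: 11:23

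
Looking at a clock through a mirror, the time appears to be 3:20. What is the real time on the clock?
Reflection across the vertical (12-6) axis maps a hand at angle A degrees to (360 - A) degrees, which sends a reading of T minutes past 12:00 to (720 - T) minutes past 12:00.
Mirror reads 3:20 = 200 minutes past 12:00.
Actual time: (720 - 200) mod 720 = 520 minutes = 8:40.

Final answer: 8:40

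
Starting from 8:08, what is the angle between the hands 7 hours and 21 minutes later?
First find the time 7 hours and 21 minutes after 8:08.
Total minutes: 8 x 60 + 8 + 7 x 60 + 21 = 929.
929 mod 720 = 209 minutes = 3:29.
Now compute the angle at 3:29:
Hour hand: 3 x 30 + 29 x 0.5 = 104.5 degrees
Minute hand: 29 x 6 = 174 degrees
Difference: |104.5 - 174| = 69.5 degrees
The angle is 69.5 degrees

Final answer: 69.5 degrees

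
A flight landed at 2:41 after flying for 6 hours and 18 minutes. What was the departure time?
Starting time: 2:41 = 161 total minutes past 12:00
Subtracting: 6 hours and 18 minutes = 378 minutes
161 - 378 = -217 (negative, add 12 hours = 720) = 503 minutes
= 8 hours and 23 minutes past 12:00 = 8:23

Final answer: 8:23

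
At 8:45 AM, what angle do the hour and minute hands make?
Hour hand position: 8 x 30 + 45 x 0.5 = 262.5 degrees
Minute hand position: 45 x 6 = 270 degrees
Difference: |262.5 - 270| = 7.5 degrees
The angle between the hands is 7.5 degrees

Final answer: 7.5 degrees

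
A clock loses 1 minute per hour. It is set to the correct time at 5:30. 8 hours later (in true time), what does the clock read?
For every 60 true minutes, the faulty clock advances 60 - 1 = 59 minutes.
True elapsed: 8 hours = 480 minutes.
Faulty clock advances: 480 x 59/60 = 472 minutes (drift: 8 minutes behind).
Shown time: 5:30 + 472 minutes = 1:22.

Final answer: 1:22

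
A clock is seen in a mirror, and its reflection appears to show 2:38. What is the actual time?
Reflection across the vertical (12-6) axis maps a hand at angle A degrees to (360 - A) degrees, which sends a reading of T minutes past 12:00 to (720 - T) minutes past 12:00.
Mirror reads 2:38 = 158 minutes past 12:00.
Actual time: (720 - 158) mod 720 = 562 minutes = 9:22.

Final answer: 9:22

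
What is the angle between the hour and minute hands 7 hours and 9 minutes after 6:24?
First find the time 7 hours and 9 minutes after 6:24.
Total minutes: 6 x 60 + 24 + 7 x 60 + 9 = 813.
813 mod 720 = 93 minutes = 1:33.
Now compute the angle at 1:33:
Hour hand: 1 x 30 + 33 x 0.5 = 46.5 degrees
Minute hand: 33 x 6 = 198 degrees
Difference: |46.5 - 198| = 151.5 degrees
The angle is 151.5 degrees

Final answer: 151.5 degrees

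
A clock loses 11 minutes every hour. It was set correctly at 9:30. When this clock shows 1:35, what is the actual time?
For every 60 true minutes, the faulty clock advances 49 minutes, so 1 faulty-clock minute corresponds to 60/49 true minutes.
From 9:30 to 1:35 on the faulty dial is 245 minutes.
True elapsed: 245 x 60/49 = 300 minutes = 5 hours.
True time: 9:30 + 5 hours = 2:30.

Final answer: 2:30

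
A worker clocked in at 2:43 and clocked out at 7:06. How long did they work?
From 2:43 to 7:06:
(7 x 60 + 6) - (2 x 60 + 43) = 426 - 163 = 263 minutes
= 4 hours and 23 minutes

Final answer: 4 hours and 23 minutes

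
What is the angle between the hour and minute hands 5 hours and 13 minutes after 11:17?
First find the time 5 hours and 13 minutes after 11:17.
Total minutes: 11 x 60 + 17 + 5 x 60 + 13 = 990.
990 mod 720 = 270 minutes = 4:30.
Now compute the angle at 4:30:
Hour hand: 4 x 30 + 30 x 0.5 = 135 degrees
Minute hand: 30 x 6 = 180 degrees
Difference: |135 - 180| = 45 degrees
The angle is 45 degrees

Final answer: 45 degrees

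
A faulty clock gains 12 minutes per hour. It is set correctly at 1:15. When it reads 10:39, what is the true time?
For every 60 true minutes, the faulty clock advances 72 minutes, so 1 faulty-clock minute corresponds to 60/72 true minutes.
From 1:15 to 10:39 on the faulty dial is 564 minutes.
True elapsed: 564 x 60/72 = 470 minutes = 7 hours and 50 minutes.
True time: 1:15 + 7 hours and 50 minutes = 9:05.

Final answer: 9:05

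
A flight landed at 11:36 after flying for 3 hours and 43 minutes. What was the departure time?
Starting time: 11:36 = 696 total minutes past 12:00
Subtracting: 3 hours and 43 minutes = 223 minutes
696 - 223 = 473 minutes
= 7 hours and 53 minutes past 12:00 = 7:53

Final answer: 7:53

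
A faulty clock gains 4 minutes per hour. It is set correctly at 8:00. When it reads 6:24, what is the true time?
For every 60 true minutes, the faulty clock advances 64 minutes, so 1 faulty-clock minute corresponds to 60/64 true minutes.
From 8:00 to 6:24 on the faulty dial is 624 minutes.
True elapsed: 624 x 60/64 = 585 minutes = 9 hours and 45 minutes.
True time: 8:00 + 9 hours and 45 minutes = 5:45.

Final answer: 5:45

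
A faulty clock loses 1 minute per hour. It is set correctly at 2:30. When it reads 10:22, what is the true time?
For every 60 true minutes, the faulty clock advances 59 minutes, so 1 faulty-clock minute corresponds to 60/59 true minutes.
From 2:30 to 10:22 on the faulty dial is 472 minutes.
True elapsed: 472 x 60/59 = 480 minutes = 8 hours.
True time: 2:30 + 8 hours = 10:30.

Final answer: 10:30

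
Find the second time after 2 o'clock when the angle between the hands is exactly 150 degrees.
At t minutes past 2:00, the hour hand is at 30 x 2 + 0.5t degrees and the minute hand is at 6t degrees.
The smaller angle between them is 150 degrees when |30H - 5.5t| = 150 or |30H - 5.5t| = 210.
With H = 2, solve 30 x 2 - 5.5t = +/- target for each target:
  t = (30 x 2 - 150) / 5.5 = -16.36 (outside (0, 60))
  t = (30 x 2 + 150) / 5.5 = 38.18
  t = (30 x 2 - 210) / 5.5 = -27.27 (outside (0, 60))
  t = (30 x 2 + 210) / 5.5 = 49.09
Valid solutions in (0, 60): {38.18, 49.09} minutes.
The second occurrence is t = 49.09 minutes.
The hands form a 150-degree angle at 49.09 minutes past 2:00.

Final answer: 49.09 minutes past 2:00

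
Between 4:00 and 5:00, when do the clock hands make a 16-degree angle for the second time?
At t minutes past 4:00, the hour hand is at 30 x 4 + 0.5t degrees and the minute hand is at 6t degrees.
The smaller angle between them is 16 degrees when |30H - 5.5t| = 16 or |30H - 5.5t| = 344.
With H = 4, solve 30 x 4 - 5.5t = +/- target for each target:
  t = (30 x 4 - 16) / 5.5 = 18.91
  t = (30 x 4 + 16) / 5.5 = 24.73
  t = (30 x 4 - 344) / 5.5 = -40.73 (outside (0, 60))
  t = (30 x 4 + 344) / 5.5 = 84.36 (outside (0, 60))
Valid solutions in (0, 60): {18.91, 24.73} minutes.
The second occurrence is t = 24.73 minutes.
The hands form a 16-degree angle at 24.73 minutes past 4:00.

Final answer: 24.73 minutes past 4:00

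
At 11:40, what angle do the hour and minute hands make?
Hour hand position: 11 x 30 + 40 x 0.5 = 350 degrees
Minute hand position: 40 x 6 = 240 degrees
Difference: |350 - 240| = 110 degrees
The angle between the hands is 110 degrees

Final answer: 110 degrees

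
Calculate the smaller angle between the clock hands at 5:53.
Hour hand position: 5 x 30 + 53 x 0.5 = 176.5 degrees
Minute hand position: 53 x 6 = 318 degrees
Difference: |176.5 - 318| = 141.5 degrees
The angle between the hands is 141.5 degrees

Final answer: 141.5 degrees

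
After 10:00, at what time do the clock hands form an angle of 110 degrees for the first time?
At t minutes past 10:00, the hour hand is at 30 x 10 + 0.5t degrees and the minute hand is at 6t degrees.
The smaller angle between them is 110 degrees when |30H - 5.5t| = 110 or |30H - 5.5t| = 250.
With H = 10, solve 30 x 10 - 5.5t = +/- target for each target:
  t = (30 x 10 - 110) / 5.5 = 34.55
  t = (30 x 10 + 110) / 5.5 = 74.55 (outside (0, 60))
  t = (30 x 10 - 250) / 5.5 = 9.09
  t = (30 x 10 + 250) / 5.5 = 100 (outside (0, 60))
Valid solutions in (0, 60): {9.09, 34.55} minutes.
The first occurrence is t = 9.09 minutes.
The hands form a 110-degree angle at 9.09 minutes past 10:00.

Final answer: 9.09 minutes past 10:00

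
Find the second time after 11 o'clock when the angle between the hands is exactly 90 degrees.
At t minutes past 11:00, the hour hand is at 30 x 11 + 0.5t degrees and the minute hand is at 6t degrees.
The smaller angle between them is 90 degrees when |30H - 5.5t| = 90 or |30H - 5.5t| = 270.
With H = 11, solve 30 x 11 - 5.5t = +/- target for each target:
  t = (30 x 11 - 90) / 5.5 = 43.64
  t = (30 x 11 + 90) / 5.5 = 76.36 (outside (0, 60))
  t = (30 x 11 - 270) / 5.5 = 10.91
  t = (30 x 11 + 270) / 5.5 = 109.09 (outside (0, 60))
Valid solutions in (0, 60): {10.91, 43.64} minutes.
The second occurrence is t = 43.64 minutes.
The hands form a 90-degree angle at 43.64 minutes past 11:00.

Final answer: 43.64 minutes past 11:00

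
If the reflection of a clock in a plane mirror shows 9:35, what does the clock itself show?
Reflection across the vertical (12-6) axis maps a hand at angle A degrees to (360 - A) degrees, which sends a reading of T minutes past 12:00 to (720 - T) minutes past 12:00.
Mirror reads 9:35 = 575 minutes past 12:00.
Actual time: (720 - 575) mod 720 = 145 minutes = 2:25.

Final answer: 2:25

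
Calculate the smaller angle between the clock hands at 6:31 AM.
Hour hand position: 6 x 30 + 31 x 0.5 = 195.5 degrees
Minute hand position: 31 x 6 = 186 degrees
Difference: |195.5 - 186| = 9.5 degrees
The angle between the hands is 9.5 degrees

Final answer: 9.5 degrees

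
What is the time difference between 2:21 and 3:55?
From 2:21 to 3:55:
(3 x 60 + 55) - (2 x 60 + 21) = 235 - 141 = 94 minutes
= 1 hour and 34 minutes

Final answer: 1 hour and 34 minutes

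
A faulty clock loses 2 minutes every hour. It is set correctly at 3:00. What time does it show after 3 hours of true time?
For every 60 true minutes, the faulty clock advances 60 - 2 = 58 minutes.
True elapsed: 3 hours = 180 minutes.
Faulty clock advances: 180 x 58/60 = 174 minutes (drift: 6 minutes behind).
Shown time: 3:00 + 174 minutes = 5:54.

Final answer: 5:54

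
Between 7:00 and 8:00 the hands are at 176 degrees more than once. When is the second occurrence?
At t minutes past 7:00, the hour hand is at 30 x 7 + 0.5t degrees and the minute hand is at 6t degrees.
The smaller angle between them is 176 degrees when |30H - 5.5t| = 176 or |30H - 5.5t| = 184.
With H = 7, solve 30 x 7 - 5.5t = +/- target for each target:
  t = (30 x 7 - 176) / 5.5 = 6.18
  t = (30 x 7 + 176) / 5.5 = 70.18 (outside (0, 60))
  t = (30 x 7 - 184) / 5.5 = 4.73
  t = (30 x 7 + 184) / 5.5 = 71.64 (outside (0, 60))
Valid solutions in (0, 60): {4.73, 6.18} minutes.
The second occurrence is t = 6.18 minutes.
The hands form a 176-degree angle at 6.18 minutes past 7:00.

Final answer: 6.18 minutes past 7:00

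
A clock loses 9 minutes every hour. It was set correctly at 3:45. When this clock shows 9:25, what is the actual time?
For every 60 true minutes, the faulty clock advances 51 minutes, so 1 faulty-clock minute corresponds to 60/51 true minutes.
From 3:45 to 9:25 on the faulty dial is 340 minutes.
True elapsed: 340 x 60/51 = 400 minutes = 6 hours and 40 minutes.
True time: 3:45 + 6 hours and 40 minutes = 10:25.

Final answer: 10:25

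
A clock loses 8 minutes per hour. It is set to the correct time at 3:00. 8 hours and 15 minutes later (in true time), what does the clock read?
For every 60 true minutes, the faulty clock advances 60 - 8 = 52 minutes.
True elapsed: 8 hours and 15 minutes = 495 minutes.
Faulty clock advances: 495 x 52/60 = 429 minutes (drift: 66 minutes behind).
Shown time: 3:00 + 429 minutes = 10:09.

Final answer: 10:09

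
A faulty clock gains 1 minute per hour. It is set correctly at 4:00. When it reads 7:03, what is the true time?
For every 60 true minutes, the faulty clock advances 61 minutes, so 1 faulty-clock minute corresponds to 60/61 true minutes.
From 4:00 to 7:03 on the faulty dial is 183 minutes.
True elapsed: 183 x 60/61 = 180 minutes = 3 hours.
True time: 4:00 + 3 hours = 7:00.

Final answer: 7:00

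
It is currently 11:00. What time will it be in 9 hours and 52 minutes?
Starting time: 11:00
Adding 52 minutes to 0 minutes: 0 + 52 = 52 minutes
Adding 9 hours: 11 + 9 = 20 - 12 = 8
Final time: 8:52

Final answer: 8:52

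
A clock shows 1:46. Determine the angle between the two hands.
Hour hand position: 1 x 30 + 46 x 0.5 = 53 degrees
Minute hand position: 46 x 6 = 276 degrees
Difference: |53 - 276| = 223 degrees
Since 223 > 180, the smaller angle is 360 - 223 = 137 degrees

Final answer: 137 degrees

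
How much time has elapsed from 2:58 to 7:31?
From 2:58 to 7:31:
(7 x 60 + 31) - (2 x 60 + 58) = 451 - 178 = 273 minutes
= 4 hours and 33 minutes

Final answer: 4 hours and 33 minutes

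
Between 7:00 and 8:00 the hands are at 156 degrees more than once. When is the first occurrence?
At t minutes past 7:00, the hour hand is at 30 x 7 + 0.5t degrees and the minute hand is at 6t degrees.
The smaller angle between them is 156 degrees when |30H - 5.5t| = 156 or |30H - 5.5t| = 204.
With H = 7, solve 30 x 7 - 5.5t = +/- target for each target:
  t = (30 x 7 - 156) / 5.5 = 9.82
  t = (30 x 7 + 156) / 5.5 = 66.55 (outside (0, 60))
  t = (30 x 7 - 204) / 5.5 = 1.09
  t = (30 x 7 + 204) / 5.5 = 75.27 (outside (0, 60))
Valid solutions in (0, 60): {1.09, 9.82} minutes.
The first occurrence is t = 1.09 minutes.
The hands form a 156-degree angle at 1.09 minutes past 7:00.

Final answer: 1.09 minutes past 7:00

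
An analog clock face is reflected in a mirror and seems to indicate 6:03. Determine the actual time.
Reflection across the vertical (12-6) axis maps a hand at angle A degrees to (360 - A) degrees, which sends a reading of T minutes past 12:00 to (720 - T) minutes past 12:00.
Mirror reads 6:03 = 363 minutes past 12:00.
Actual time: (720 - 363) mod 720 = 357 minutes = 5:57.

Final answer: 5:57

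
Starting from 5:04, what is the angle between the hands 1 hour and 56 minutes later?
First find the time 1 hour and 56 minutes after 5:04.
Total minutes: 5 x 60 + 4 + 1 x 60 + 56 = 420.
420 mod 720 = 420 minutes = 7:00.
Now compute the angle at 7:00:
Hour hand: 7 x 30 + 0 x 0.5 = 210 degrees
Minute hand: 0 x 6 = 0 degrees
Difference: |210 - 0| = 210 degrees
Smaller angle: 360 - 210 = 150 degrees

Final answer: 150 degrees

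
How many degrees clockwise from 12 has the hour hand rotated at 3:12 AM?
The hour hand moves 30 degrees per hour and 0.5 degrees per minute.
At 3:12: (3) x 30 + 12 x 0.5 = 90 + 6 = 96 degrees

Final answer: 96 degrees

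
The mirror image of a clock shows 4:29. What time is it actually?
Reflection across the vertical (12-6) axis maps a hand at angle A degrees to (360 - A) degrees, which sends a reading of T minutes past 12:00 to (720 - T) minutes past 12:00.
Mirror reads 4:29 = 269 minutes past 12:00.
Actual time: (720 - 269) mod 720 = 451 minutes = 7:31.

Final answer: 7:31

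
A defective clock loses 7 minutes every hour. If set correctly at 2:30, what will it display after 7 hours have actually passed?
For every 60 true minutes, the faulty clock advances 60 - 7 = 53 minutes.
True elapsed: 7 hours = 420 minutes.
Faulty clock advances: 420 x 53/60 = 371 minutes (drift: 49 minutes behind).
Shown time: 2:30 + 371 minutes = 8:41.

Final answer: 8:41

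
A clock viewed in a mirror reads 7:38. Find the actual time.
Reflection across the vertical (12-6) axis maps a hand at angle A degrees to (360 - A) degrees, which sends a reading of T minutes past 12:00 to (720 - T) minutes past 12:00.
Mirror reads 7:38 = 458 minutes past 12:00.
Actual time: (720 - 458) mod 720 = 262 minutes = 4:22.

Final answer: 4:22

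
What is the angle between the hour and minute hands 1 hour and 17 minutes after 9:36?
First find the time 1 hour and 17 minutes after 9:36.
Total minutes: 9 x 60 + 36 + 1 x 60 + 17 = 653.
653 mod 720 = 653 minutes = 10:53.
Now compute the angle at 10:53:
Hour hand: 10 x 30 + 53 x 0.5 = 326.5 degrees
Minute hand: 53 x 6 = 318 degrees
Difference: |326.5 - 318| = 8.5 degrees
The angle is 8.5 degrees

Final answer: 8.5 degrees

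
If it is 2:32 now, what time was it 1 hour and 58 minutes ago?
Starting time: 2:32 = 152 total minutes past 12:00
Subtracting: 1 hour and 58 minutes = 118 minutes
152 - 118 = 34 minutes
= 34 minutes past 12:00 = 12:34

Final answer: 12:34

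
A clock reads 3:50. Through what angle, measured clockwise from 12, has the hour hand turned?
The hour hand moves 30 degrees per hour and 0.5 degrees per minute.
At 3:50: (3) x 30 + 50 x 0.5 = 90 + 25 = 115 degrees

Final answer: 115 degrees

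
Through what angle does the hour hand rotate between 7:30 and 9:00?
The hour hand moves 0.5 degrees per minute.
Time elapsed: 9:00 - 7:30 = 90 minutes
Angular displacement: 90 x 0.5 = 45 degrees

Final answer: 45 degrees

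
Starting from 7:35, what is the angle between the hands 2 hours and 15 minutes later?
First find the time 2 hours and 15 minutes after 7:35.
Total minutes: 7 x 60 + 35 + 2 x 60 + 15 = 590.
590 mod 720 = 590 minutes = 9:50.
Now compute the angle at 9:50:
Hour hand: 9 x 30 + 50 x 0.5 = 295 degrees
Minute hand: 50 x 6 = 300 degrees
Difference: |295 - 300| = 5 degrees
The angle is 5 degrees

Final answer: 5 degrees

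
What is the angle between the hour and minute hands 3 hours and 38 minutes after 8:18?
First find the time 3 hours and 38 minutes after 8:18.
Total minutes: 8 x 60 + 18 + 3 x 60 + 38 = 716.
716 mod 720 = 716 minutes = 11:56.
Now compute the angle at 11:56:
Hour hand: 11 x 30 + 56 x 0.5 = 358 degrees
Minute hand: 56 x 6 = 336 degrees
Difference: |358 - 336| = 22 degrees
The angle is 22 degrees

Final answer: 22 degrees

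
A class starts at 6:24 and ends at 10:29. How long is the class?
From 6:24 to 10:29:
(10 x 60 + 29) - (6 x 60 + 24) = 629 - 384 = 245 minutes
= 4 hours and 5 minutes

Final answer: 4 hours and 5 minutes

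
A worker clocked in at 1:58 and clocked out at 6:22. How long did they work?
From 1:58 to 6:22:
(6 x 60 + 22) - (1 x 60 + 58) = 382 - 118 = 264 minutes
= 4 hours and 24 minutes

Final answer: 4 hours and 24 minutes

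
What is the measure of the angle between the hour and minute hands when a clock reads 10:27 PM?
Hour hand position: 10 x 30 + 27 x 0.5 = 313.5 degrees
Minute hand position: 27 x 6 = 162 degrees
Difference: |313.5 - 162| = 151.5 degrees
The angle between the hands is 151.5 degrees

Final answer: 151.5 degrees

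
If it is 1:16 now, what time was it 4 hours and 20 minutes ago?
Starting time: 1:16 = 76 total minutes past 12:00
Subtracting: 4 hours and 20 minutes = 260 minutes
76 - 260 = -184 (negative, add 12 hours = 720) = 536 minutes
= 8 hours and 56 minutes past 12:00 = 8:56

Final answer: 8:56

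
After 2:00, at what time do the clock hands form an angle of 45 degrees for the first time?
At t minutes past 2:00, the hour hand is at 30 x 2 + 0.5t degrees and the minute hand is at 6t degrees.
The smaller angle between them is 45 degrees when |30H - 5.5t| = 45 or |30H - 5.5t| = 315.
With H = 2, solve 30 x 2 - 5.5t = +/- target for each target:
  t = (30 x 2 - 45) / 5.5 = 2.73
  t = (30 x 2 + 45) / 5.5 = 19.09
  t = (30 x 2 - 315) / 5.5 = -46.36 (outside (0, 60))
  t = (30 x 2 + 315) / 5.5 = 68.18 (outside (0, 60))
Valid solutions in (0, 60): {2.73, 19.09} minutes.
The first occurrence is t = 2.73 minutes.
The hands form a 45-degree angle at 2.73 minutes past 2:00.

Final answer: 2.73 minutes past 2:00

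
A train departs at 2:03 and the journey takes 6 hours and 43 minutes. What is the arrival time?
Starting time: 2:03
Adding 43 minutes to 3 minutes: 3 + 43 = 46 minutes
Adding 6 hours: 2 + 6 = 8
Final time: 8:46

Final answer: 8:46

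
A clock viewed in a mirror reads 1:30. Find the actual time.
Reflection across the vertical (12-6) axis maps a hand at angle A degrees to (360 - A) degrees, which sends a reading of T minutes past 12:00 to (720 - T) minutes past 12:00.
Mirror reads 1:30 = 90 minutes past 12:00.
Actual time: (720 - 90) mod 720 = 630 minutes = 10:30.

Final answer: 10:30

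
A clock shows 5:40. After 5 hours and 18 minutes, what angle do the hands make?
First find the time 5 hours and 18 minutes after 5:40.
Total minutes: 5 x 60 + 40 + 5 x 60 + 18 = 658.
658 mod 720 = 658 minutes = 10:58.
Now compute the angle at 10:58:
Hour hand: 10 x 30 + 58 x 0.5 = 329 degrees
Minute hand: 58 x 6 = 348 degrees
Difference: |329 - 348| = 19 degrees
The angle is 19 degrees

Final answer: 19 degrees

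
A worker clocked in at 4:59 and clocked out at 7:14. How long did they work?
From 4:59 to 7:14:
(7 x 60 + 14) - (4 x 60 + 59) = 434 - 299 = 135 minutes
= 2 hours and 15 minutes

Final answer: 2 hours and 15 minutes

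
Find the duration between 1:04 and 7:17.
From 1:04 to 7:17:
(7 x 60 + 17) - (1 x 60 + 4) = 437 - 64 = 373 minutes
= 6 hours and 13 minutes

Final answer: 6 hours and 13 minutes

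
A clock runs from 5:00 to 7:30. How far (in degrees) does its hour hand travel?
The hour hand moves 0.5 degrees per minute.
Time elapsed: 7:30 - 5:00 = 150 minutes
Angular displacement: 150 x 0.5 = 75 degrees

Final answer: 75 degrees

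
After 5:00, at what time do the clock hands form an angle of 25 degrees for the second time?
At t minutes past 5:00, the hour hand is at 30 x 5 + 0.5t degrees and the minute hand is at 6t degrees.
The smaller angle between them is 25 degrees when |30H - 5.5t| = 25 or |30H - 5.5t| = 335.
With H = 5, solve 30 x 5 - 5.5t = +/- target for each target:
  t = (30 x 5 - 25) / 5.5 = 22.73
  t = (30 x 5 + 25) / 5.5 = 31.82
  t = (30 x 5 - 335) / 5.5 = -33.64 (outside (0, 60))
  t = (30 x 5 + 335) / 5.5 = 88.18 (outside (0, 60))
Valid solutions in (0, 60): {22.73, 31.82} minutes.
The second occurrence is t = 31.82 minutes.
The hands form a 25-degree angle at 31.82 minutes past 5:00.

Final answer: 31.82 minutes past 5:00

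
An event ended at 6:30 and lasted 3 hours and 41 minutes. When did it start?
Starting time: 6:30 = 390 total minutes past 12:00
Subtracting: 3 hours and 41 minutes = 221 minutes
390 - 221 = 169 minutes
= 2 hours and 49 minutes past 12:00 = 2:49

Final answer: 2:49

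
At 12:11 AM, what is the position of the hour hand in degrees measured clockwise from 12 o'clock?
The hour hand moves 30 degrees per hour and 0.5 degrees per minute.
At 12:11: (0) x 30 + 11 x 0.5 = 0 + 5.5 = 5.5 degrees

Final answer: 5.5 degrees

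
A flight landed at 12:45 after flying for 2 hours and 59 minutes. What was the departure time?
Starting time: 12:45 = 45 total minutes past 12:00
Subtracting: 2 hours and 59 minutes = 179 minutes
45 - 179 = -134 (negative, add 12 hours = 720) = 586 minutes
= 9 hours and 46 minutes past 12:00 = 9:46

Final answer: 9:46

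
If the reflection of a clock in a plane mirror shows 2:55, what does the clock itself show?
Reflection across the vertical (12-6) axis maps a hand at angle A degrees to (360 - A) degrees, which sends a reading of T minutes past 12:00 to (720 - T) minutes past 12:00.
Mirror reads 2:55 = 175 minutes past 12:00.
Actual time: (720 - 175) mod 720 = 545 minutes = 9:05.

Final answer: 9:05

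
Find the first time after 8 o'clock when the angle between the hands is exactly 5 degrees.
At t minutes past 8:00, the hour hand is at 30 x 8 + 0.5t degrees and the minute hand is at 6t degrees.
The smaller angle between them is 5 degrees when |30H - 5.5t| = 5 or |30H - 5.5t| = 355.
With H = 8, solve 30 x 8 - 5.5t = +/- target for each target:
  t = (30 x 8 - 5) / 5.5 = 42.73
  t = (30 x 8 + 5) / 5.5 = 44.55
  t = (30 x 8 - 355) / 5.5 = -20.91 (outside (0, 60))
  t = (30 x 8 + 355) / 5.5 = 108.18 (outside (0, 60))
Valid solutions in (0, 60): {42.73, 44.55} minutes.
The first occurrence is t = 42.73 minutes.
The hands form a 5-degree angle at 42.73 minutes past 8:00.

Final answer: 42.73 minutes past 8:00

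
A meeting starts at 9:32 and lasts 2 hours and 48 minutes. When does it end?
Starting time: 9:32
Adding 48 minutes to 32 minutes: 32 + 48 = 80 minutes = 1 hour and 20 minutes
Adding 2 hours: 9 + 2 + 1 (carry) = 12
Final time: 12:20

Final answer: 12:20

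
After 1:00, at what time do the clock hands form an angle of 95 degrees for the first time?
At t minutes past 1:00, the hour hand is at 30 x 1 + 0.5t degrees and the minute hand is at 6t degrees.
The smaller angle between them is 95 degrees when |30H - 5.5t| = 95 or |30H - 5.5t| = 265.
With H = 1, solve 30 x 1 - 5.5t = +/- target for each target:
  t = (30 x 1 - 95) / 5.5 = -11.82 (outside (0, 60))
  t = (30 x 1 + 95) / 5.5 = 22.73
  t = (30 x 1 - 265) / 5.5 = -42.73 (outside (0, 60))
  t = (30 x 1 + 265) / 5.5 = 53.64
Valid solutions in (0, 60): {22.73, 53.64} minutes.
The first occurrence is t = 22.73 minutes.
The hands form a 95-degree angle at 22.73 minutes past 1:00.

Final answer: 22.73 minutes past 1:00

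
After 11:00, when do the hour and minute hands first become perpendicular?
At t minutes past 11:00, the hour hand is at 30 x 11 + 0.5t degrees and the minute hand is at 6t degrees.
The smaller angle between them is 90 degrees when |30H - 5.5t| = 90 or |30H - 5.5t| = 270.
With H = 11, solve 30 x 11 - 5.5t = +/- target for each target:
  t = (30 x 11 - 90) / 5.5 = 43.64
  t = (30 x 11 + 90) / 5.5 = 76.36 (outside (0, 60))
  t = (30 x 11 - 270) / 5.5 = 10.91
  t = (30 x 11 + 270) / 5.5 = 109.09 (outside (0, 60))
Valid solutions in (0, 60): {10.91, 43.64} minutes.
First occurrence: t = 10.91 minutes.
The hands are at right angles at 10.91 minutes past 11:00.

Final answer: 10.91 minutes past 11:00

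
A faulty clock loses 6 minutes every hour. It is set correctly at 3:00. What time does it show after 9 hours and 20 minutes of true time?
For every 60 true minutes, the faulty clock advances 60 - 6 = 54 minutes.
True elapsed: 9 hours and 20 minutes = 560 minutes.
Faulty clock advances: 560 x 54/60 = 504 minutes (drift: 56 minutes behind).
Shown time: 3:00 + 504 minutes = 11:24.

Final answer: 11:24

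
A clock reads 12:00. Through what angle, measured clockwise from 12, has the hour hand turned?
The hour hand moves 30 degrees per hour and 0.5 degrees per minute.
At 12:00: (0) x 30 + 0 x 0.5 = 0 + 0 = 0 degrees

Final answer: 0 degrees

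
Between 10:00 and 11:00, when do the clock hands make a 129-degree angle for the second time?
At t minutes past 10:00, the hour hand is at 30 x 10 + 0.5t degrees and the minute hand is at 6t degrees.
The smaller angle between them is 129 degrees when |30H - 5.5t| = 129 or |30H - 5.5t| = 231.
With H = 10, solve 30 x 10 - 5.5t = +/- target for each target:
  t = (30 x 10 - 129) / 5.5 = 31.09
  t = (30 x 10 + 129) / 5.5 = 78 (outside (0, 60))
  t = (30 x 10 - 231) / 5.5 = 12.55
  t = (30 x 10 + 231) / 5.5 = 96.55 (outside (0, 60))
Valid solutions in (0, 60): {12.55, 31.09} minutes.
The second occurrence is t = 31.09 minutes.
The hands form a 129-degree angle at 31.09 minutes past 10:00.

Final answer: 31.09 minutes past 10:00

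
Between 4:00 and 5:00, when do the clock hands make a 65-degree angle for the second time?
At t minutes past 4:00, the hour hand is at 30 x 4 + 0.5t degrees and the minute hand is at 6t degrees.
The smaller angle between them is 65 degrees when |30H - 5.5t| = 65 or |30H - 5.5t| = 295.
With H = 4, solve 30 x 4 - 5.5t = +/- target for each target:
  t = (30 x 4 - 65) / 5.5 = 10
  t = (30 x 4 + 65) / 5.5 = 33.64
  t = (30 x 4 - 295) / 5.5 = -31.82 (outside (0, 60))
  t = (30 x 4 + 295) / 5.5 = 75.45 (outside (0, 60))
Valid solutions in (0, 60): {10, 33.64} minutes.
The second occurrence is t = 33.64 minutes.
The hands form a 65-degree angle at 33.64 minutes past 4:00.

Final answer: 33.64 minutes past 4:00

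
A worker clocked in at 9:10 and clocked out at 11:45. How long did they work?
From 9:10 to 11:45:
(11 x 60 + 45) - (9 x 60 + 10) = 705 - 550 = 155 minutes
= 2 hours and 35 minutes

Final answer: 2 hours and 35 minutes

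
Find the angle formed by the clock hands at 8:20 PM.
Hour hand position: 8 x 30 + 20 x 0.5 = 250 degrees
Minute hand position: 20 x 6 = 120 degrees
Difference: |250 - 120| = 130 degrees
The angle between the hands is 130 degrees

Final answer: 130 degrees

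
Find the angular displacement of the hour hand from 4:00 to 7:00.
The hour hand moves 0.5 degrees per minute.
Time elapsed: 7:00 - 4:00 = 180 minutes
Angular displacement: 180 x 0.5 = 90 degrees

Final answer: 90 degrees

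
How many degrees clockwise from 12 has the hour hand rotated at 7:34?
The hour hand moves 30 degrees per hour and 0.5 degrees per minute.
At 7:34: (7) x 30 + 34 x 0.5 = 210 + 17 = 227 degrees

Final answer: 227 degrees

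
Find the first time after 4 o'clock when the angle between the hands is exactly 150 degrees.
At t minutes past 4:00, the hour hand is at 30 x 4 + 0.5t degrees and the minute hand is at 6t degrees.
The smaller angle between them is 150 degrees when |30H - 5.5t| = 150 or |30H - 5.5t| = 210.
With H = 4, solve 30 x 4 - 5.5t = +/- target for each target:
  t = (30 x 4 - 150) / 5.5 = -5.45 (outside (0, 60))
  t = (30 x 4 + 150) / 5.5 = 49.09
  t = (30 x 4 - 210) / 5.5 = -16.36 (outside (0, 60))
  t = (30 x 4 + 210) / 5.5 = 60 (outside (0, 60))
Valid solutions in (0, 60): {49.09} minutes.
The first occurrence is t = 49.09 minutes.
The hands form a 150-degree angle at 49.09 minutes past 4:00.

Final answer: 49.09 minutes past 4:00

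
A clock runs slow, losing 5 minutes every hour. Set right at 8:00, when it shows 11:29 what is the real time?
For every 60 true minutes, the faulty clock advances 55 minutes, so 1 faulty-clock minute corresponds to 60/55 true minutes.
From 8:00 to 11:29 on the faulty dial is 209 minutes.
True elapsed: 209 x 60/55 = 228 minutes = 3 hours and 48 minutes.
True time: 8:00 + 3 hours and 48 minutes = 11:48.

Final answer: 11:48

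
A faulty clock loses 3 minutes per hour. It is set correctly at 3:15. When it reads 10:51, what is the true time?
For every 60 true minutes, the faulty clock advances 57 minutes, so 1 faulty-clock minute corresponds to 60/57 true minutes.
From 3:15 to 10:51 on the faulty dial is 456 minutes.
True elapsed: 456 x 60/57 = 480 minutes = 8 hours.
True time: 3:15 + 8 hours = 11:15.

Final answer: 11:15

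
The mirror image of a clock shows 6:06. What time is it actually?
Reflection across the vertical (12-6) axis maps a hand at angle A degrees to (360 - A) degrees, which sends a reading of T minutes past 12:00 to (720 - T) minutes past 12:00.
Mirror reads 6:06 = 366 minutes past 12:00.
Actual time: (720 - 366) mod 720 = 354 minutes = 5:54.

Final answer: 5:54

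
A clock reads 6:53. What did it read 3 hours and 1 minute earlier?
Starting time: 6:53 = 413 total minutes past 12:00
Subtracting: 3 hours and 1 minute = 181 minutes
413 - 181 = 232 minutes
= 3 hours and 52 minutes past 12:00 = 3:52

Final answer: 3:52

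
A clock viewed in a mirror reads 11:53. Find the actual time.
Reflection across the vertical (12-6) axis maps a hand at angle A degrees to (360 - A) degrees, which sends a reading of T minutes past 12:00 to (720 - T) minutes past 12:00.
Mirror reads 11:53 = 713 minutes past 12:00.
Actual time: (720 - 713) mod 720 = 7 minutes = 12:07.

Final answer: 12:07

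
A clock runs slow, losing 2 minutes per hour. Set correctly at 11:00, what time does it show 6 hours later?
For every 60 true minutes, the faulty clock advances 60 - 2 = 58 minutes.
True elapsed: 6 hours = 360 minutes.
Faulty clock advances: 360 x 58/60 = 348 minutes (drift: 12 minutes behind).
Shown time: 11:00 + 348 minutes = 4:48.

Final answer: 4:48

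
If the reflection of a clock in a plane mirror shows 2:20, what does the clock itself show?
Reflection across the vertical (12-6) axis maps a hand at angle A degrees to (360 - A) degrees, which sends a reading of T minutes past 12:00 to (720 - T) minutes past 12:00.
Mirror reads 2:20 = 140 minutes past 12:00.
Actual time: (720 - 140) mod 720 = 580 minutes = 9:40.

Final answer: 9:40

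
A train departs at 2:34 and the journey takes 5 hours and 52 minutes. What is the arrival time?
Starting time: 2:34
Adding 52 minutes to 34 minutes: 34 + 52 = 86 minutes = 1 hour and 26 minutes
Adding 5 hours: 2 + 5 + 1 (carry) = 8
Final time: 8:26

Final answer: 8:26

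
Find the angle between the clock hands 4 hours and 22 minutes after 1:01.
First find the time 4 hours and 22 minutes after 1:01.
Total minutes: 1 x 60 + 1 + 4 x 60 + 22 = 323.
323 mod 720 = 323 minutes = 5:23.
Now compute the angle at 5:23:
Hour hand: 5 x 30 + 23 x 0.5 = 161.5 degrees
Minute hand: 23 x 6 = 138 degrees
Difference: |161.5 - 138| = 23.5 degrees
The angle is 23.5 degrees

Final answer: 23.5 degrees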